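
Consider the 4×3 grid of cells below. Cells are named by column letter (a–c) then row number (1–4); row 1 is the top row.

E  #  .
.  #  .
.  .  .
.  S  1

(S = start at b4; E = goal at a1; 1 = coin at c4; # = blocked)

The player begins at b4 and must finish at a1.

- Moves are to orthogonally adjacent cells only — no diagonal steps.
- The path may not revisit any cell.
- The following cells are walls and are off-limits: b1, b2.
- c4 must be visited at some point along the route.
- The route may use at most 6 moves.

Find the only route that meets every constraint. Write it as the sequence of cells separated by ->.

b4 -> c4 -> c3 -> b3 -> a3 -> a2 -> a1

The budget equals the shortest possible length, so every move has to be on a shortest route through the required cells.
Route from b4: right 1 to c4, up 1 to c3, left 2 to a3, up 2 to a1 — 6 moves in all.
Check: all required cells visited; 6 ≤ 6 moves.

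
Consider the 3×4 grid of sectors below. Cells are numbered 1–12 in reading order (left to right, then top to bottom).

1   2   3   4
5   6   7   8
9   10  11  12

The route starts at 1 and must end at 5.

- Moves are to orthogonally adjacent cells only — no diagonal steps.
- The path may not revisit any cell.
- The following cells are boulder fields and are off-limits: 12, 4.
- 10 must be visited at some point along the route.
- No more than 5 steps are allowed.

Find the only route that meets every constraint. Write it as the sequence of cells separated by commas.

The 5-move cap with required stops at 10 leaves no slack for detours.
Route from 1: right to 2, 2× down (reaching 10), left to 9, up to 5 — 5 moves in all.
Check: all required cells visited; 5 ≤ 5 moves.

1, 2, 6, 10, 9, 5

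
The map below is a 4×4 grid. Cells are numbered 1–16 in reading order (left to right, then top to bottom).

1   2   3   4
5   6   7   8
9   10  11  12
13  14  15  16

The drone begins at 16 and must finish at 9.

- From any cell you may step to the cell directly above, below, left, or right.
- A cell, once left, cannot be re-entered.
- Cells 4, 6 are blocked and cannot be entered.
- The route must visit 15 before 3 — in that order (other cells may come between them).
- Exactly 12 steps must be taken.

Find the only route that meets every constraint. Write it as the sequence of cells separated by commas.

16, 15, 14, 10, 11, 12, 8, 7, 3, 2, 1, 5, 9

The waypoints must appear in the order 15, 3, with no cell reused.
Route from 16: left 2 to 14, up 1 to 10, right 2 to 12, up 1 to 8, left 1 to 7, up 1 to 3, left 2 to 1, down 2 to 9 — 12 moves in all.
Check: order respected (15 at step 1, 3 at step 8); 12 moves as required.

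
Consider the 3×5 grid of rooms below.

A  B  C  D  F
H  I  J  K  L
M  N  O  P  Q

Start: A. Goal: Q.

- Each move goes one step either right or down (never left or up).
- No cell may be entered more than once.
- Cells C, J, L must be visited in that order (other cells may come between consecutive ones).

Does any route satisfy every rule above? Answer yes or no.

One route that works: A → B → C → J → K → L → Q.

yes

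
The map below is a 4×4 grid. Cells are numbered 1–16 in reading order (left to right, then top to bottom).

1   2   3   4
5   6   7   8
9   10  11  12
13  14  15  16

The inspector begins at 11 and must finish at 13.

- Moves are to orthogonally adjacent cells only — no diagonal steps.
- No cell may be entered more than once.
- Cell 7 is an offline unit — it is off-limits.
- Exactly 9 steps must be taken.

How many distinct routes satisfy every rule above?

6

Need simple routes of exactly 9 moves from 11 to 13 (Manhattan distance 3, so 3 moves are spent on a detour and 3 undoing it).
Enumerating: 11 15 14 10 6 2 1 5 9 13 | 11 12 8 4 3 2 6 10 14 13 | 11 12 8 4 3 2 6 10 9 13 | 11 12 8 4 3 2 6 5 9 13 | 11 12 8 4 3 2 1 5 9 13 | 11 12 16 15 14 10 6 5 9 13.
That gives 6 routes.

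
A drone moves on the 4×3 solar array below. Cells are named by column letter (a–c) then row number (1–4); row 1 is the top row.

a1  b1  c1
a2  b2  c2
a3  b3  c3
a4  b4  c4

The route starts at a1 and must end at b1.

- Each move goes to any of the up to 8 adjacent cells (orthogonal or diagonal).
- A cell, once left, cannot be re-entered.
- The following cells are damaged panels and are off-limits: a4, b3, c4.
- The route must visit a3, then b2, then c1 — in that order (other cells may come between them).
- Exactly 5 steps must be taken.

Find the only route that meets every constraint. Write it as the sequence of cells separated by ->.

a1 -> a2 -> a3 -> b2 -> c1 -> b1

The waypoints must appear in the order a3, b2, c1, with no cell reused.
Route from a1: 2× down (reaching a3), 2× up-right (reaching c1), left to b1 — 5 moves in all.
Check: order respected (a3 at step 2, b2 at step 3, c1 at step 4); 5 moves as required.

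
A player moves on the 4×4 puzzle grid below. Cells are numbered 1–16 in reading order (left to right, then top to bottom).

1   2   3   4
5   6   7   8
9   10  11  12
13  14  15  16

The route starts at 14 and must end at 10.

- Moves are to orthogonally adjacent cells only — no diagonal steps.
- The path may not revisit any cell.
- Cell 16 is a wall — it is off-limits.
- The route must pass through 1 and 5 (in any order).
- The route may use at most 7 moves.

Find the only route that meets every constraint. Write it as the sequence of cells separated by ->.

Any route must reach 1 and 5 and still end at 10 within 7 moves, so the order of the required stops is forced.
Route from 14: left 1 to 13, up 3 to 1, right 1 to 2, down 2 to 10 — 7 moves in all.
Check: all required cells visited; 7 ≤ 7 moves.

14 -> 13 -> 9 -> 5 -> 1 -> 2 -> 6 -> 10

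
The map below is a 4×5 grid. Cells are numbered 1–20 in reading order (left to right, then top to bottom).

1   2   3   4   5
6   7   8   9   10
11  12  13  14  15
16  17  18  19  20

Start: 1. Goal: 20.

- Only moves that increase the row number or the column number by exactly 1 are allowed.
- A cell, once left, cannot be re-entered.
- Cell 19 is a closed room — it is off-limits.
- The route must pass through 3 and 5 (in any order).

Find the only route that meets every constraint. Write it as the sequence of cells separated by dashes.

Moves only go right or down, so the column and row indices never decrease.
Route from 1: 4× right (reaching 5), 3× down (reaching 20) — 7 moves in all.
Check: all required cells visited.

1 - 2 - 3 - 4 - 5 - 10 - 15 - 20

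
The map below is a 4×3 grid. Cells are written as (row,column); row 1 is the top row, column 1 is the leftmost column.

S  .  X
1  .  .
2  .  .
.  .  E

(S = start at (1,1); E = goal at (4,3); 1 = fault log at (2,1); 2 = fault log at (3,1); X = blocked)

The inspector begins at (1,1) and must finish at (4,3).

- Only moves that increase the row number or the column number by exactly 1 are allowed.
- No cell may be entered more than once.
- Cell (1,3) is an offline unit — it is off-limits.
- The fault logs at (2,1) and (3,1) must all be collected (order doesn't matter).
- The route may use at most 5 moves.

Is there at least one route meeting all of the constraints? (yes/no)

yes

One route that works: (1,1) → (2,1) → (3,1) → (4,1) → (4,2) → (4,3).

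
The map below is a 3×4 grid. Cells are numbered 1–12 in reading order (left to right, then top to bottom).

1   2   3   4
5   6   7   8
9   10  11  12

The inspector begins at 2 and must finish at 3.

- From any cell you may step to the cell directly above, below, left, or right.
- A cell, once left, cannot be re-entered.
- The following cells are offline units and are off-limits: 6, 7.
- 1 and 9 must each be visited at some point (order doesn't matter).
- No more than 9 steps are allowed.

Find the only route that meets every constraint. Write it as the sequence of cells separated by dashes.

2 - 1 - 5 - 9 - 10 - 11 - 12 - 8 - 4 - 3

Any route must reach 1 and 9 and still end at 3 within 9 moves, so the order of the required stops is forced.
Route from 2: left to 1, 2× down (reaching 9), 3× right (reaching 12), 2× up (reaching 4), left to 3 — 9 moves in all.
Check: all required cells visited; 9 ≤ 9 moves.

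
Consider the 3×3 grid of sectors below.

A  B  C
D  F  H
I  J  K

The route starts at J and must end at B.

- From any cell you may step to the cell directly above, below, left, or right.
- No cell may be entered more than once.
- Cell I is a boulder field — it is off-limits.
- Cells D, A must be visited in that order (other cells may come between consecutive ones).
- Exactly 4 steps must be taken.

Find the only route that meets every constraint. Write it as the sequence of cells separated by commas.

The waypoints must appear in the order D, A, with no cell reused.
Route from J: up to F, left to D, up to A, right to B — 4 moves in all.
Check: order respected (D at step 2, A at step 3); 4 moves as required.

J, F, D, A, B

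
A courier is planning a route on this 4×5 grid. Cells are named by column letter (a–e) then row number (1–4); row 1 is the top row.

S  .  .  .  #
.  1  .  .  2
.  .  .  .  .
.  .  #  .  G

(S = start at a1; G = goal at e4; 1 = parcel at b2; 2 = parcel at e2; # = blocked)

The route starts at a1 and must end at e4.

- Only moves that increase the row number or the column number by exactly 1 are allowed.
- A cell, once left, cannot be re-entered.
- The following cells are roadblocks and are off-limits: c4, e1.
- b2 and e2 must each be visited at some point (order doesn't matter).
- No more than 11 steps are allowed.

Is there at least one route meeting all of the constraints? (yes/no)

One route that works: a1 → a2 → b2 → c2 → d2 → e2 → e3 → e4.

yes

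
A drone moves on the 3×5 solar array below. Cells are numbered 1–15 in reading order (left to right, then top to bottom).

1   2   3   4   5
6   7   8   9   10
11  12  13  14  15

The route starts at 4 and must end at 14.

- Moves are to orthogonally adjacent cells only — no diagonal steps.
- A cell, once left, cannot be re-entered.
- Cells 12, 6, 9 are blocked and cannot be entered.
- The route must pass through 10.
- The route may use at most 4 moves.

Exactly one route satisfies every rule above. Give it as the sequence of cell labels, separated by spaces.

4 5 10 15 14

The budget equals the shortest possible length, so every move has to be on a shortest route through the required cells.
Route from 4: right 1 to 5, down 2 to 15, left 1 to 14 — 4 moves in all.
Check: all required cells visited; 4 ≤ 4 moves.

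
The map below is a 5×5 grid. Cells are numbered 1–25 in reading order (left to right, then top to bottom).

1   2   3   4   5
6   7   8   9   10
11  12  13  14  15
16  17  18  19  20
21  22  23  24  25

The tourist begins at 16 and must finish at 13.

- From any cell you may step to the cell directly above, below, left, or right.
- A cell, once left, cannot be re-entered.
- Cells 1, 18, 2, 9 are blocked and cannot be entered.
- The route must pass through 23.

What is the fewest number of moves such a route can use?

Any route passes through 23 somewhere between 16 and 13. Summing Manhattan distances along the two legs (16 → 23 → 13) gives a lower bound of 3 + 2 = 5 moves.
That bound ignores the blocked cells. Measuring each leg by the fewest moves that actually steer around them (16→23: 3; 23→13: 4) raises the lower bound to 7.
A route of 7 moves exists: 16 → 21 → 22 → 23 → 24 → 19 → 14 → 13.
Since 7 matches that lower bound, it is optimal.

7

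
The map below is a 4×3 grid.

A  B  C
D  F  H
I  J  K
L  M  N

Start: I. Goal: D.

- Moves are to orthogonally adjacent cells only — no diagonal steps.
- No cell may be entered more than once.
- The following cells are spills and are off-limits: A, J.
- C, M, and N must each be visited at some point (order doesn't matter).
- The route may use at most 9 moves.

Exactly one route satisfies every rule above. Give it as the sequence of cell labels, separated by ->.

The 9-move cap with required stops at C, M, N leaves no slack for detours.
Route from I: down 1 to L, right 2 to N, up 3 to C, left 1 to B, down 1 to F, left 1 to D — 9 moves in all.
Check: all required cells visited; 9 ≤ 9 moves.

I -> L -> M -> N -> K -> H -> C -> B -> F -> D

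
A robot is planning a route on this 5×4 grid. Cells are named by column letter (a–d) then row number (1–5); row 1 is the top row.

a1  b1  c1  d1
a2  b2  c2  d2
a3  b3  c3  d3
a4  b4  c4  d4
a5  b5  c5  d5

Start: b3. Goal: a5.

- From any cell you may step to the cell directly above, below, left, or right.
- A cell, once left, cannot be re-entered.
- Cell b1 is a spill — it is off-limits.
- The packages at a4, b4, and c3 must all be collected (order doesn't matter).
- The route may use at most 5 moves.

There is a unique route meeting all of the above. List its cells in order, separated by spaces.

The 5-move cap with required stops at a4, b4, c3 leaves no slack for detours.
Route from b3: right 1 to c3, down 1 to c4, left 2 to a4, down 1 to a5 — 5 moves in all.
Check: all required cells visited; 5 ≤ 5 moves.

b3 c3 c4 b4 a4 a5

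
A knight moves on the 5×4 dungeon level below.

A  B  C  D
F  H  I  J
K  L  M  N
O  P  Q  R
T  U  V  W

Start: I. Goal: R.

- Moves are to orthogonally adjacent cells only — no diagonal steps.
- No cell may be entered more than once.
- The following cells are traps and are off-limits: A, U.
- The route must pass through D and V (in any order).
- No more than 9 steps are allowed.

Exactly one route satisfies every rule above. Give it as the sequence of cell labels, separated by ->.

I -> C -> D -> J -> N -> M -> Q -> V -> W -> R

The budget equals the shortest possible length, so every move has to be on a shortest route through the required cells.
Route from I: up to C, right to D, 2× down (reaching N), left to M, 2× down (reaching V), right to W, up to R — 9 moves in all.
Check: all required cells visited; 9 ≤ 9 moves.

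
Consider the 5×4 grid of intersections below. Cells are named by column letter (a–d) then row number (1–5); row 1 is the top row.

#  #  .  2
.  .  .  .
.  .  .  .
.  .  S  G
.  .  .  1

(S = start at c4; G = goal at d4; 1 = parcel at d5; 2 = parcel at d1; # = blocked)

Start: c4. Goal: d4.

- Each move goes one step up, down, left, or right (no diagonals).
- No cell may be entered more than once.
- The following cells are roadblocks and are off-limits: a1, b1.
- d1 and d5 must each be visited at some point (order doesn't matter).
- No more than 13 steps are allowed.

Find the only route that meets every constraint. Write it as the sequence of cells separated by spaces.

Any route must reach d1 and d5 and still end at d4 within 13 moves, so the order of the required stops is forced.
Route from c4: up 1 to c3, right 1 to d3, up 2 to d1, left 1 to c1, down 1 to c2, left 1 to b2, down 3 to b5, right 2 to d5, up 1 to d4 — 13 moves in all.
Check: all required cells visited; 13 ≤ 13 moves.

c4 c3 d3 d2 d1 c1 c2 b2 b3 b4 b5 c5 d5 d4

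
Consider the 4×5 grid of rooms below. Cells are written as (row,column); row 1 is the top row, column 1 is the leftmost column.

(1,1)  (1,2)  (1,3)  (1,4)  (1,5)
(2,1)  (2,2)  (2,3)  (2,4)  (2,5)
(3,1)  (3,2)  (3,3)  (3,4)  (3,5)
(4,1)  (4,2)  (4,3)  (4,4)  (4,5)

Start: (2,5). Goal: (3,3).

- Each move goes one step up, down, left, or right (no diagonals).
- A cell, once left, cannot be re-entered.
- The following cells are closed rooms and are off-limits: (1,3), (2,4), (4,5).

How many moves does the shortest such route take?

3

The Manhattan distance from (2,5) to (3,3) is |2−3| + |5−3| = 3, so at least 3 moves are needed.
A route of 3 moves achieves this: (2,5) → (3,5) → (3,4) → (3,3).
Since 3 matches the lower bound, it is optimal.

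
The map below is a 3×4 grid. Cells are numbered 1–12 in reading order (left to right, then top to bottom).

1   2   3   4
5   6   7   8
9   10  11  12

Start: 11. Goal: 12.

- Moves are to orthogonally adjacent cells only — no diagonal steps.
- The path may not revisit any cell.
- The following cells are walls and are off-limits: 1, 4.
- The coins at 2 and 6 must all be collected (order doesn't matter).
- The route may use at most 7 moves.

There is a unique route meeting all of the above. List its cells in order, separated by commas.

The budget equals the shortest possible length, so every move has to be on a shortest route through the required cells.
Route from 11: left to 10, 2× up (reaching 2), right to 3, down to 7, right to 8, down to 12 — 7 moves in all.
Check: all required cells visited; 7 ≤ 7 moves.

11, 10, 6, 2, 3, 7, 8, 12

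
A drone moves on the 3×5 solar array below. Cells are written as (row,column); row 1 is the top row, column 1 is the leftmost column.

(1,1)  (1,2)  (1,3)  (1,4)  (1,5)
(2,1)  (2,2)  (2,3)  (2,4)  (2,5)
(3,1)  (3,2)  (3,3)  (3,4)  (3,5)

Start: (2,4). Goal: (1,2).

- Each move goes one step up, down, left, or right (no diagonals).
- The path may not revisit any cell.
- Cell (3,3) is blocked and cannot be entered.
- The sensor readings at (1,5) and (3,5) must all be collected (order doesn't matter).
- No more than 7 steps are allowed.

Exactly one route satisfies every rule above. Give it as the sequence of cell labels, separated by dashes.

(2,4) - (3,4) - (3,5) - (2,5) - (1,5) - (1,4) - (1,3) - (1,2)

The 7-move cap with required stops at (1,5), (3,5) leaves no slack for detours.
Route from (2,4): down to (3,4), right to (3,5), 2× up (reaching (1,5)), 3× left (reaching (1,2)) — 7 moves in all.
Check: all required cells visited; 7 ≤ 7 moves.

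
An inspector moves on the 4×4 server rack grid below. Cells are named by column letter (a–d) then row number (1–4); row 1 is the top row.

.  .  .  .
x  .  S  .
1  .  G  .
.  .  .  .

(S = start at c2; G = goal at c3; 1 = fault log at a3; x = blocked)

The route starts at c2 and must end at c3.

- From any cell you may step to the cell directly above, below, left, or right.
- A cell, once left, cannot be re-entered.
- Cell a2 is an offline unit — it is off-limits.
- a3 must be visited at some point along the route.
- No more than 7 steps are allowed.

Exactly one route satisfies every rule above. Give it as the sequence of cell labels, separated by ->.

c2 -> b2 -> b3 -> a3 -> a4 -> b4 -> c4 -> c3

The 7-move cap with required stops at a3 leaves no slack for detours.
Route from c2: left 1 to b2, down 1 to b3, left 1 to a3, down 1 to a4, right 2 to c4, up 1 to c3 — 7 moves in all.
Check: all required cells visited; 7 ≤ 7 moves.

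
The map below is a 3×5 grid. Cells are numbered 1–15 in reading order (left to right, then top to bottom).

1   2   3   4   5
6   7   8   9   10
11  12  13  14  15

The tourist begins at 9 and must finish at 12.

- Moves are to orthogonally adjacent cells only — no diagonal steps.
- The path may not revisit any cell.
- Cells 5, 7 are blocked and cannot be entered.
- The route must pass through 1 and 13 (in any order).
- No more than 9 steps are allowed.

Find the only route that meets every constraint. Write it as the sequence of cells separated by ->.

9 -> 14 -> 13 -> 8 -> 3 -> 2 -> 1 -> 6 -> 11 -> 12

The budget equals the shortest possible length, so every move has to be on a shortest route through the required cells.
Route from 9: down to 14, left to 13, 2× up (reaching 3), 2× left (reaching 1), 2× down (reaching 11), right to 12 — 9 moves in all.
Check: all required cells visited; 9 ≤ 9 moves.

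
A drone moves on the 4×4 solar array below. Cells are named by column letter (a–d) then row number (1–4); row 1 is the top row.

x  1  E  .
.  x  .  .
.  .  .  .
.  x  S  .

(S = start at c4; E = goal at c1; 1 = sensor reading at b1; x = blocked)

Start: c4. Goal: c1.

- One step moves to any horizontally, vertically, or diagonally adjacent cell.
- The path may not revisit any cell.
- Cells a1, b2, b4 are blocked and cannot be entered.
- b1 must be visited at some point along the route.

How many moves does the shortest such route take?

Any route passes through b1 somewhere between c4 and c1. Summing Chebyshev distances along the two legs (c4 → b1 → c1) gives a lower bound of 3 + 1 = 4 moves.
A route of 4 moves achieves this: c4 → b3 → a2 → b1 → c1.
Since 4 matches the lower bound, it is optimal.

4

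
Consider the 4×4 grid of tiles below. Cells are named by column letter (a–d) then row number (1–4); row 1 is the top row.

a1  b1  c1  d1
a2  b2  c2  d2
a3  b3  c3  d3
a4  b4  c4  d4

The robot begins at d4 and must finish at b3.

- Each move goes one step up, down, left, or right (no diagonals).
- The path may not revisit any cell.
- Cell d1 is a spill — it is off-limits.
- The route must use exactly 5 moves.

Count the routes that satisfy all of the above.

Need simple routes of exactly 5 moves from d4 to b3 (Manhattan distance 3, so 1 moves are spent on a detour and 1 undoing it).
Enumerating: d4 d3 d2 c2 c3 b3 | d4 d3 d2 c2 b2 b3 | d4 d3 c3 c2 b2 b3 | d4 d3 c3 c4 b4 b3 | d4 c4 c3 c2 b2 b3 | d4 c4 b4 a4 a3 b3.
That gives 6 routes.

6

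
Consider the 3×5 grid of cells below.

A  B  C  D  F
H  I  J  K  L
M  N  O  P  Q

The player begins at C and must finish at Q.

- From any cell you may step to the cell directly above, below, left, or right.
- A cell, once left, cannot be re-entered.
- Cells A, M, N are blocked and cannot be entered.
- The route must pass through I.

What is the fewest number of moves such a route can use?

6

Any route passes through I somewhere between C and Q. Summing Manhattan distances along the two legs (C → I → Q) gives a lower bound of 2 + 4 = 6 moves.
A route of 6 moves achieves this: C → B → I → J → O → P → Q.
Since 6 matches the lower bound, it is optimal.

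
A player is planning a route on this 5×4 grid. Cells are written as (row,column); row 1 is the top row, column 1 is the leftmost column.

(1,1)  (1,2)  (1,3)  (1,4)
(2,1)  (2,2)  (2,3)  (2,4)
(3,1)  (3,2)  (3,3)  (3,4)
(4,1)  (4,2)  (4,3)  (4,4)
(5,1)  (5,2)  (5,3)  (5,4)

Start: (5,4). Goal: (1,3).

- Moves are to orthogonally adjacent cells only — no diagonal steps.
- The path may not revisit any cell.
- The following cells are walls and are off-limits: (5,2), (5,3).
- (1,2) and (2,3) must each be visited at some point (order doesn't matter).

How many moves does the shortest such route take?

Any route passes through (1,2) and (2,3) in some order between (5,4) and (1,3). Summing Manhattan distances along each leg and taking the cheapest ordering ((5,4) → (2,3) → (1,2) → (1,3)) gives a lower bound of 4 + 2 + 1 = 7 moves.
A route of 7 moves achieves this: (5,4) → (4,4) → (3,4) → (2,4) → (2,3) → (2,2) → (1,2) → (1,3).
Since 7 matches the lower bound, it is optimal.

7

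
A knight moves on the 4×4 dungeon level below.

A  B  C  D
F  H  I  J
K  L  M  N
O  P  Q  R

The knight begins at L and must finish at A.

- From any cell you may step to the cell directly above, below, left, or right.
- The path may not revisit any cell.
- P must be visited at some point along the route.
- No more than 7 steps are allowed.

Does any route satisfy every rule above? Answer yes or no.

One route that works: L → P → O → K → F → A.

yes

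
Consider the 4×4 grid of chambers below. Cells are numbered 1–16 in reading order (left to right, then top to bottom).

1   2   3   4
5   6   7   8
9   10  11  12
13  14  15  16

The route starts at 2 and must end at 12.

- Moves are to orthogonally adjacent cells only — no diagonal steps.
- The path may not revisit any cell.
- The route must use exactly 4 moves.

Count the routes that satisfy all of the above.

Need simple routes of exactly 4 moves from 2 to 12 (Manhattan distance 4, so 0 moves are spent on a detour and 0 undoing it).
Enumerating: 2 6 10 11 12 | 2 6 7 11 12 | 2 6 7 8 12 | 2 3 7 11 12 | 2 3 7 8 12 | 2 3 4 8 12.
That gives 6 routes.

6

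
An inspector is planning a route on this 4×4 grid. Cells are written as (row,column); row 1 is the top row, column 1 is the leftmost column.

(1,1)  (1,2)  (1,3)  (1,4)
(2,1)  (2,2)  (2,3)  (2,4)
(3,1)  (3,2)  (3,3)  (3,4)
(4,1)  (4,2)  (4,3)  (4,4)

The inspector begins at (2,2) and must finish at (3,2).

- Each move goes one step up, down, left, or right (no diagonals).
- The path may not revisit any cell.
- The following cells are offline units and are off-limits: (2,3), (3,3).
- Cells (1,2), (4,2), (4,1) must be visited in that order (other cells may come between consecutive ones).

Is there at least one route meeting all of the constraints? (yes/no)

yes

One route that works: (2,2) → (1,2) → (1,3) → (1,4) → (2,4) → (3,4) → (4,4) → (4,3) → (4,2) → (4,1) → (3,1) → (3,2).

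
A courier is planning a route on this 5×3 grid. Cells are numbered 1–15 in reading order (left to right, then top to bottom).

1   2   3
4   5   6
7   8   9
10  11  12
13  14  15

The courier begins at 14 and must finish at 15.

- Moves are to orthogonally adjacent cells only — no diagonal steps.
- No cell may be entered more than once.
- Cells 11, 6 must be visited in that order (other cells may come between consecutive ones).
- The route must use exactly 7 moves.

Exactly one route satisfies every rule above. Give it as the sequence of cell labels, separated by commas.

14, 11, 8, 5, 6, 9, 12, 15

The waypoints must appear in the order 11, 6, with no cell reused.
Route from 14: 3× up (reaching 5), right to 6, 3× down (reaching 15) — 7 moves in all.
Check: order respected (11 at step 1, 6 at step 4); 7 moves as required.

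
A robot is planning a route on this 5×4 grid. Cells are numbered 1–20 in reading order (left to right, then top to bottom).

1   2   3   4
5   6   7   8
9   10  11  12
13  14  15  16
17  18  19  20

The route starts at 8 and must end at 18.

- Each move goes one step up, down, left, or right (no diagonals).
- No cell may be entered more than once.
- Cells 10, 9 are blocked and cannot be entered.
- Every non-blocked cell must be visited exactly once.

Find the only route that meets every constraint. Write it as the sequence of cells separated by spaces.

Need to visit all 18 open cells exactly once, starting at 8 and ending at 18.
Cell 20 has only two open neighbours (16 and 19), so the path must pass straight through it: one of those is the cell it's entered from and the other is where it exits.
Route from 8: up to 4, 3× left (reaching 1), down to 5, 2× right (reaching 7), down to 11, right to 12, 2× down (reaching 20), left to 19, up to 15, 2× left (reaching 13), down to 17, right to 18 — 17 moves in all.
Check: all 18 open cells covered.

8 4 3 2 1 5 6 7 11 12 16 20 19 15 14 13 17 18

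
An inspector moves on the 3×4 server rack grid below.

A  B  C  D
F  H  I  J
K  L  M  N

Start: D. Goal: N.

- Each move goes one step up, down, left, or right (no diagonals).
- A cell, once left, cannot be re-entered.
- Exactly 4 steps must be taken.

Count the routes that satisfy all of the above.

3

Need simple routes of exactly 4 moves from D to N (Manhattan distance 2, so 1 moves are spent on a detour and 1 undoing it).
Enumerating: D J I M N | D C I M N | D C I J N.
That gives 3 routes.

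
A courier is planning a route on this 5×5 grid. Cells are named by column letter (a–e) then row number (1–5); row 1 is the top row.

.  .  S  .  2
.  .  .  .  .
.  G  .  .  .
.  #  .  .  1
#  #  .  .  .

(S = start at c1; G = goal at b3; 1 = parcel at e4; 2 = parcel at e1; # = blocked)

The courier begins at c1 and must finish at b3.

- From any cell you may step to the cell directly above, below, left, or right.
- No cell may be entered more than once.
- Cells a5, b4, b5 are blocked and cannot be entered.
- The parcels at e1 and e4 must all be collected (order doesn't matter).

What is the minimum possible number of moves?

Any route passes through e1 and e4 in some order between c1 and b3. Summing Manhattan distances along each leg and taking the cheapest ordering (c1 → e1 → e4 → b3) gives a lower bound of 2 + 3 + 4 = 9 moves.
A route of 9 moves achieves this: c1 → d1 → e1 → e2 → e3 → e4 → d4 → d3 → c3 → b3.
Since 9 matches the lower bound, it is optimal.

9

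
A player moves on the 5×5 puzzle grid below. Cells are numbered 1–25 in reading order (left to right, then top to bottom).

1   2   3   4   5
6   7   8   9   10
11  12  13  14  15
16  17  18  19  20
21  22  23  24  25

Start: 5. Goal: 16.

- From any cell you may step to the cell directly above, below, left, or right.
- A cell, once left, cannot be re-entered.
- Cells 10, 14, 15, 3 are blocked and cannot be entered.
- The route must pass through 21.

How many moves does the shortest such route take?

Any route passes through 21 somewhere between 5 and 16. Summing Manhattan distances along the two legs (5 → 21 → 16) gives a lower bound of 8 + 1 = 9 moves.
A route of 9 moves achieves this: 5 → 4 → 9 → 8 → 13 → 18 → 23 → 22 → 21 → 16.
Since 9 matches the lower bound, it is optimal.

9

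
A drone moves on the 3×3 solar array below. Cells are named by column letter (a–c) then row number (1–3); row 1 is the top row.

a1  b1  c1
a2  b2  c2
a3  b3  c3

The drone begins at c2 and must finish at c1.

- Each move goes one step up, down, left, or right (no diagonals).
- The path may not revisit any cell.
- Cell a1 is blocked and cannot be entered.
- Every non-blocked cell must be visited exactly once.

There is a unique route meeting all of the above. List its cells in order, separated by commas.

Need to visit all 8 open cells exactly once, starting at c2 and ending at c1.
Cell a2 has only two open neighbours (a3 and b2), so the path must pass straight through it: one of those is the cell it's entered from and the other is where it exits.
Route from c2: down to c3, 2× left (reaching a3), up to a2, right to b2, up to b1, right to c1 — 7 moves in all.
Check: all 8 open cells covered.

c2, c3, b3, a3, a2, b2, b1, c1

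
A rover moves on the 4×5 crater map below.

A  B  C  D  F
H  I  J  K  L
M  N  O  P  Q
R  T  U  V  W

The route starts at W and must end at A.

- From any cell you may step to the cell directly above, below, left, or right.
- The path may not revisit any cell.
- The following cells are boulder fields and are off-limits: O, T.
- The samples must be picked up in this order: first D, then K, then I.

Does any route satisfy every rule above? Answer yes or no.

One route that works: W → Q → L → F → D → K → J → I → B → A.

yes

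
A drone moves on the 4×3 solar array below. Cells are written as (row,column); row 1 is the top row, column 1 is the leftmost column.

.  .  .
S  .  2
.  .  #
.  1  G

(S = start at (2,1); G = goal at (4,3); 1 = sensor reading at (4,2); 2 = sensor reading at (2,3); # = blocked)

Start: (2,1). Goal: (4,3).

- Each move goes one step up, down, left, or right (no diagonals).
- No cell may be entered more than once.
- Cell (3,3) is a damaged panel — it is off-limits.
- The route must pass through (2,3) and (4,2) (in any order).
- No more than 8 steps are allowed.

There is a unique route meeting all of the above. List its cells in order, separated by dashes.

The budget equals the shortest possible length, so every move has to be on a shortest route through the required cells.
Route from (2,1): up 1 to (1,1), right 2 to (1,3), down 1 to (2,3), left 1 to (2,2), down 2 to (4,2), right 1 to (4,3) — 8 moves in all.
Check: all required cells visited; 8 ≤ 8 moves.

(2,1) - (1,1) - (1,2) - (1,3) - (2,3) - (2,2) - (3,2) - (4,2) - (4,3)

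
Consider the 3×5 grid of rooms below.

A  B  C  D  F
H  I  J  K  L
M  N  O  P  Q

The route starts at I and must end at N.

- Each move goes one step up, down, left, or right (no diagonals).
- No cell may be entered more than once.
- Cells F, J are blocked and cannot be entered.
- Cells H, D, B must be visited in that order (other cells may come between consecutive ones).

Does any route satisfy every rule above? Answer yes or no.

no

Ignoring the required order, 2 revisit-free routes from I to N pass through all of H, D, and B; the waypoint orders that occur are H → B → D (2) — never H → D → B.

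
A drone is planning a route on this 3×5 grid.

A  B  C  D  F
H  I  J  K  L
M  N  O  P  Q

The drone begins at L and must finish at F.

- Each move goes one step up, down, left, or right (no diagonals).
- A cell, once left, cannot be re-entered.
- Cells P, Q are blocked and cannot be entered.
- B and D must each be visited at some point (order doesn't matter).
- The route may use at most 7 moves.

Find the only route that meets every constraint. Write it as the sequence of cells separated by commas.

The budget equals the shortest possible length, so every move has to be on a shortest route through the required cells.
Route from L: left 3 to I, up 1 to B, right 3 to F — 7 moves in all.
Check: all required cells visited; 7 ≤ 7 moves.

L, K, J, I, B, C, D, F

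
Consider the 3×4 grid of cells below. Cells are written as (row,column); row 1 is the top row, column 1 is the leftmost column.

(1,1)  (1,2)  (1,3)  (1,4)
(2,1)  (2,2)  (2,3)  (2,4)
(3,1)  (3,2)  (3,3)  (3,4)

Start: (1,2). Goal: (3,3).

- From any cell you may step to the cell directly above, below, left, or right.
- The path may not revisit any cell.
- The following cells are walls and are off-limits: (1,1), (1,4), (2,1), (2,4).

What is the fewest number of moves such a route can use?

3

The Manhattan distance from (1,2) to (3,3) is |1−3| + |2−3| = 3, so at least 3 moves are needed.
A route of 3 moves achieves this: (1,2) → (2,2) → (3,2) → (3,3).
Since 3 matches the lower bound, it is optimal.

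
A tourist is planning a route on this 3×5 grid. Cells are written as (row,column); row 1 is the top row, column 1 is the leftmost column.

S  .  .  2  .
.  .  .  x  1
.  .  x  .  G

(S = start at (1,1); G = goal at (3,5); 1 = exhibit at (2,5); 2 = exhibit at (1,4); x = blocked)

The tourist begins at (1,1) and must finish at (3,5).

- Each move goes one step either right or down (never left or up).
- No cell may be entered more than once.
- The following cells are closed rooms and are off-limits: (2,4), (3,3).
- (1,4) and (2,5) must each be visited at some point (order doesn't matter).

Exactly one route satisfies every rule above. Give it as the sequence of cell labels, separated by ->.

Moves only go right or down, so the column and row indices never decrease.
Route from (1,1): 4× right (reaching (1,5)), 2× down (reaching (3,5)) — 6 moves in all.
Check: all required cells visited.

(1,1) -> (1,2) -> (1,3) -> (1,4) -> (1,5) -> (2,5) -> (3,5)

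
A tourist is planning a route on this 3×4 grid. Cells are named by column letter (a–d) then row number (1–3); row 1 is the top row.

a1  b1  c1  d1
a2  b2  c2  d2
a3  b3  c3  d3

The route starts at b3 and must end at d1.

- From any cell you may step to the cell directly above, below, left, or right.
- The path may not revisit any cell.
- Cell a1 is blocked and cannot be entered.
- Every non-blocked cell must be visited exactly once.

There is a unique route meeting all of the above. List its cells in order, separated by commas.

b3, a3, a2, b2, b1, c1, c2, c3, d3, d2, d1

Need to visit all 11 open cells exactly once, starting at b3 and ending at d1.
Cell a2 has only two open neighbours (a3 and b2), so the path must pass straight through it: one of those is the cell it's entered from and the other is where it exits.
Route from b3: left to a3, up to a2, right to b2, up to b1, right to c1, 2× down (reaching c3), right to d3, 2× up (reaching d1) — 10 moves in all.
Check: all 11 open cells covered.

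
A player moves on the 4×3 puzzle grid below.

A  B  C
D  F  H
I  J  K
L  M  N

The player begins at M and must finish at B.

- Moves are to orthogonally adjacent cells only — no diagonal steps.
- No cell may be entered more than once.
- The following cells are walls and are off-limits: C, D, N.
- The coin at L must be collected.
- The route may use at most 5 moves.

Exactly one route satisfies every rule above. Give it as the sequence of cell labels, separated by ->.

The 5-move cap with required stops at L leaves no slack for detours.
Route from M: left to L, up to I, right to J, 2× up (reaching B) — 5 moves in all.
Check: all required cells visited; 5 ≤ 5 moves.

M -> L -> I -> J -> F -> B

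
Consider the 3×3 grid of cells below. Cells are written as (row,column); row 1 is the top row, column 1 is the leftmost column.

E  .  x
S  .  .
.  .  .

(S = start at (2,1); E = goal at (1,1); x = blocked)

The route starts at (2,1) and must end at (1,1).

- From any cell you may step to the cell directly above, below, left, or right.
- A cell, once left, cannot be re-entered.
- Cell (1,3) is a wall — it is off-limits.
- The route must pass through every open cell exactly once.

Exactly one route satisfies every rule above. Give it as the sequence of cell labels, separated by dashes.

(2,1) - (3,1) - (3,2) - (3,3) - (2,3) - (2,2) - (1,2) - (1,1)

Need to visit all 8 open cells exactly once, starting at (2,1) and ending at (1,1).
Cell (2,3) has only two open neighbours ((3,3) and (2,2)), so the path must pass straight through it: one of those is the cell it's entered from and the other is where it exits.
Route from (2,1): down 1 to (3,1), right 2 to (3,3), up 1 to (2,3), left 1 to (2,2), up 1 to (1,2), left 1 to (1,1) — 7 moves in all.
Check: all 8 open cells covered.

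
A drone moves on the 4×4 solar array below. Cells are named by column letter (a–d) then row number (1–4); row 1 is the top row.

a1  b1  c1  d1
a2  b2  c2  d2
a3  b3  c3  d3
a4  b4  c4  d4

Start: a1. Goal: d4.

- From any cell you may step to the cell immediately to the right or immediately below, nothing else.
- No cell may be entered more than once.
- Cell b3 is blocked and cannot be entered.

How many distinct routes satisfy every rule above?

11

A right/down-only route from a1 to d4 makes exactly 3 down-moves and 3 right-moves in some order.
With no other constraints that would be C(6,3) = 20 routes.
Subtract routes through each blocked cell (inclusion–exclusion for overlaps): − through b3: 9 → 11.
That gives 11 routes.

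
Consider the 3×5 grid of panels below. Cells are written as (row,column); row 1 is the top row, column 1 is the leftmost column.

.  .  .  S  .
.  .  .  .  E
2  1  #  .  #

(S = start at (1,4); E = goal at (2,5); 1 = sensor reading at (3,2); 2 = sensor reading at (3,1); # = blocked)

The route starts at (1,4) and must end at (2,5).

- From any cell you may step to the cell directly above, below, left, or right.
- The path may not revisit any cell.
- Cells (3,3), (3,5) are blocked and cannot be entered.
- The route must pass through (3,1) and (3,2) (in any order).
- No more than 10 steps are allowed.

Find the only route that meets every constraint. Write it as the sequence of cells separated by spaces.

The budget equals the shortest possible length, so every move has to be on a shortest route through the required cells.
Route from (1,4): left 3 to (1,1), down 2 to (3,1), right 1 to (3,2), up 1 to (2,2), right 3 to (2,5) — 10 moves in all.
Check: all required cells visited; 10 ≤ 10 moves.

(1,4) (1,3) (1,2) (1,1) (2,1) (3,1) (3,2) (2,2) (2,3) (2,4) (2,5)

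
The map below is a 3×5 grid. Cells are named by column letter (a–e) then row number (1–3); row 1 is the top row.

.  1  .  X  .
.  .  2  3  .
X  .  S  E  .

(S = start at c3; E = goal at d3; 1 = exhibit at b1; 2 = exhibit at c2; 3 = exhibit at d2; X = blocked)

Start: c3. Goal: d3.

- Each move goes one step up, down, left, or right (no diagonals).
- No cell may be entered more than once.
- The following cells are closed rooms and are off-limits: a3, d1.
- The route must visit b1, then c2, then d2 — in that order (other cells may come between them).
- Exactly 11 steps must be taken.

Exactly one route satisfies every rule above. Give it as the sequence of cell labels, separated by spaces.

The waypoints must appear in the order b1, c2, d2, with no cell reused.
Route from c3: left 1 to b3, up 1 to b2, left 1 to a2, up 1 to a1, right 2 to c1, down 1 to c2, right 2 to e2, down 1 to e3, left 1 to d3 — 11 moves in all.
Check: order respected (1 at step 5, 2 at step 7, 3 at step 8); 11 moves as required.

c3 b3 b2 a2 a1 b1 c1 c2 d2 e2 e3 d3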